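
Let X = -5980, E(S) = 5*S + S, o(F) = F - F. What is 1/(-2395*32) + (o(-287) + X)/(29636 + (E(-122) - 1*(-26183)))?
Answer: -458362287/4221867680 ≈ -0.10857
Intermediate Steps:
o(F) = 0
E(S) = 6*S
1/(-2395*32) + (o(-287) + X)/(29636 + (E(-122) - 1*(-26183))) = 1/(-2395*32) + (0 - 5980)/(29636 + (6*(-122) - 1*(-26183))) = 1/(-76640) - 5980/(29636 + (-732 + 26183)) = -1/76640 - 5980/(29636 + 25451) = -1/76640 - 5980/55087 = -458362287/4221867680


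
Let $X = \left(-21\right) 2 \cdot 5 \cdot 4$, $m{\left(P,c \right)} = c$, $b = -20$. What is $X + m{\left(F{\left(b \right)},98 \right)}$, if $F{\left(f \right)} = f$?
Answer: $-742$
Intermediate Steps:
$X = -840$ ($X = \left(-42\right) 20 = -840$)
$X + m{\left(F{\left(b \right)},98 \right)} = -840 + 98 = -742$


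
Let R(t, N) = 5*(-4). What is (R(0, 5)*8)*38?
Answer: -6080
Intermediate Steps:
R(t, N) = -20
(R(0, 5)*8)*38 = -20*8*38 = -160*38 = -6080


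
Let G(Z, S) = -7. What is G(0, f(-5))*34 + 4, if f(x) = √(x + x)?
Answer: -234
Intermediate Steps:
f(x) = √2*√x (f(x) = √(2*x) = √2*√x)
G(0, f(-5))*34 + 4 = -7*34 + 4 = -238 + 4 = -234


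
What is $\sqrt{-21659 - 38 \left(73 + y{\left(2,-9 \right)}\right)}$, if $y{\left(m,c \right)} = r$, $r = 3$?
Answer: $i \sqrt{24547} \approx 156.67 i$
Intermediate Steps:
$y{\left(m,c \right)} = 3$
$\sqrt{-21659 - 38 \left(73 + y{\left(2,-9 \right)}\right)} = \sqrt{-21659 - 38 \left(73 + 3\right)} = \sqrt{-21659 - 2888} = \sqrt{-24547} = i \sqrt{24547}$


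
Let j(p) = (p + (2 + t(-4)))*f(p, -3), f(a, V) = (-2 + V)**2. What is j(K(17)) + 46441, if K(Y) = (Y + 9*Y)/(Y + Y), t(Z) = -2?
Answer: 46566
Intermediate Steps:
K(Y) = 5 (K(Y) = (10*Y)/((2*Y)) = (10*Y)*(1/(2*Y)) = 5)
j(p) = 25*p (j(p) = (p + (2 - 2))*(-2 - 3)**2 = (p + 0)*(-5)**2 = p*25 = 25*p)
j(K(17)) + 46441 = 25*5 + 46441 = 125 + 46441 = 46566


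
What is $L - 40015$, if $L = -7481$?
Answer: $-47496$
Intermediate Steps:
$L - 40015 = -7481 - 40015 = -47496$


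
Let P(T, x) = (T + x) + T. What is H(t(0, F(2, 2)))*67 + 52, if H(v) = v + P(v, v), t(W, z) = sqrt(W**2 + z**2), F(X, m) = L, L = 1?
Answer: 320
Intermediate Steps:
F(X, m) = 1
P(T, x) = x + 2*T
H(v) = 4*v (H(v) = v + (v + 2*v) = v + 3*v = 4*v)
H(t(0, F(2, 2)))*67 + 52 = (4*sqrt(0**2 + 1**2))*67 + 52 = (4*sqrt(0 + 1))*67 + 52 = (4*sqrt(1))*67 + 52 = (4*1)*67 + 52 = 4*67 + 52 = 268 + 52 = 320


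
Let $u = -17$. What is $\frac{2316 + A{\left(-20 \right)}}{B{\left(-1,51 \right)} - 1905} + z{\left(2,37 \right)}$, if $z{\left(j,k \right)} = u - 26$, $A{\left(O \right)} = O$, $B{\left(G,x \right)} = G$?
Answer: $- \frac{42127}{953} \approx -44.205$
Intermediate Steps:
$z{\left(j,k \right)} = -43$ ($z{\left(j,k \right)} = -17 - 26 = -43$)
$\frac{2316 + A{\left(-20 \right)}}{B{\left(-1,51 \right)} - 1905} + z{\left(2,37 \right)} = \frac{2316 - 20}{-1 - 1905} - 43 = \frac{2296}{-1906} - 43 = 2296 \left(- \frac{1}{1906}\right) - 43 = - \frac{1148}{953} - 43 = - \frac{42127}{953}$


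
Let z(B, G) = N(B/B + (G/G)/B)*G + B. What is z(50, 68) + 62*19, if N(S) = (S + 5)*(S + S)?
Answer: 1289434/625 ≈ 2063.1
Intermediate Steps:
N(S) = 2*S*(5 + S) (N(S) = (5 + S)*(2*S) = 2*S*(5 + S))
z(B, G) = B + 2*G*(1 + 1/B)*(6 + 1/B) (z(B, G) = (2*(B/B + (G/G)/B)*(5 + (B/B + (G/G)/B)))*G + B = (2*(1 + 1/B)*(5 + (1 + 1/B)))*G + B = (2*(1 + 1/B)*(6 + 1/B))*G + B = 2*G*(1 + 1/B)*(6 + 1/B) + B = B + 2*G*(1 + 1/B)*(6 + 1/B))
z(50, 68) + 62*19 = (50 + 12*68 + 2*68/50² + 14*68/50) + 62*19 = (50 + 816 + 2*68*(1/2500) + 14*68*(1/50)) + 1178 = (50 + 816 + 34/625 + 476/25) + 1178 = 553184/625 + 1178 = 1289434/625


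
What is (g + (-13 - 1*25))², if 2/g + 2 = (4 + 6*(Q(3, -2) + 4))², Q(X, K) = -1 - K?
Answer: 480705625/332929 ≈ 1443.9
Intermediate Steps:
g = 1/577 (g = 2/(-2 + (4 + 6*((-1 - 1*(-2)) + 4))²) = 2/(-2 + (4 + 6*((-1 + 2) + 4))²) = 2/(-2 + (4 + 6*(1 + 4))²) = 2/(-2 + (4 + 6*5)²) = 2/(-2 + (4 + 30)²) = 2/(-2 + 34²) = 2/(-2 + 1156) = 2/1154 = 2*(1/1154) = 1/577 ≈ 0.0017331)
(g + (-13 - 1*25))² = (1/577 + (-13 - 1*25))² = (1/577 + (-13 - 25))² = (1/577 - 38)² = (-21925/577)² = 480705625/332929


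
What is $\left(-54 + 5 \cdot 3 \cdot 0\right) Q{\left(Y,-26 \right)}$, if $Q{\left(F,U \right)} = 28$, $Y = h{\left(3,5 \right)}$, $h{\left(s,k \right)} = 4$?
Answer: $-1512$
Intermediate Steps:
$Y = 4$
$\left(-54 + 5 \cdot 3 \cdot 0\right) Q{\left(Y,-26 \right)} = \left(-54 + 5 \cdot 3 \cdot 0\right) 28 = \left(-54 + 15 \cdot 0\right) 28 = \left(-54 + 0\right) 28 = \left(-54\right) 28 = -1512$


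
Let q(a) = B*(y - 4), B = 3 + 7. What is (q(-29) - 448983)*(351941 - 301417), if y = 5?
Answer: -22683911852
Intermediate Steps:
B = 10
q(a) = 10 (q(a) = 10*(5 - 4) = 10*1 = 10)
(q(-29) - 448983)*(351941 - 301417) = (10 - 448983)*(351941 - 301417) = -448973*50524 = -22683911852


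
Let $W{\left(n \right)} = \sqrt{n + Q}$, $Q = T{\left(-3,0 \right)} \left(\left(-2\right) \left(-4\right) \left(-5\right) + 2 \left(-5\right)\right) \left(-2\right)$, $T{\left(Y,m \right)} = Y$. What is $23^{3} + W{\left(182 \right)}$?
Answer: $12167 + i \sqrt{118} \approx 12167.0 + 10.863 i$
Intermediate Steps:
$Q = -300$ ($Q = - 3 \left(\left(-2\right) \left(-4\right) \left(-5\right) + 2 \left(-5\right)\right) \left(-2\right) = - 3 \left(8 \left(-5\right) - 10\right) \left(-2\right) = - 3 \left(-40 - 10\right) \left(-2\right) = - 3 \left(\left(-50\right) \left(-2\right)\right) = \left(-3\right) 100 = -300$)
$W{\left(n \right)} = \sqrt{-300 + n}$ ($W{\left(n \right)} = \sqrt{n - 300} = \sqrt{-300 + n}$)
$23^{3} + W{\left(182 \right)} = 23^{3} + \sqrt{-300 + 182} = 12167 + \sqrt{-118} = 12167 + i \sqrt{118}$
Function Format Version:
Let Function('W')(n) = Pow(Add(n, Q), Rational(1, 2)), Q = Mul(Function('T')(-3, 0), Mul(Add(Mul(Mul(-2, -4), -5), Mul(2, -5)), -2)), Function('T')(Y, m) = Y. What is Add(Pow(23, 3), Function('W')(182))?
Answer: Add(12167, Mul(I, Pow(118, Rational(1, 2)))) ≈ Add(12167., Mul(10.863, I))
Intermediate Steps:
Q = -300 (Q = Mul(-3, Mul(Add(Mul(Mul(-2, -4), -5), Mul(2, -5)), -2)) = Mul(-3, Mul(Add(Mul(8, -5), -10), -2)) = Mul(-3, Mul(Add(-40, -10), -2)) = Mul(-3, Mul(-50, -2)) = Mul(-3, 100) = -300)
Function('W')(n) = Pow(Add(-300, n), Rational(1, 2)) (Function('W')(n) = Pow(Add(n, -300), Rational(1, 2)) = Pow(Add(-300, n), Rational(1, 2)))
Add(Pow(23, 3), Function('W')(182)) = Add(Pow(23, 3), Pow(Add(-300, 182), Rational(1, 2))) = Add(12167, Pow(-118, Rational(1, 2))) = Add(12167, Mul(I, Pow(118, Rational(1, 2))))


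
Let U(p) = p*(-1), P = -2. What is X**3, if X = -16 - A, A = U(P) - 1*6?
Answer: -1728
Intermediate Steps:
U(p) = -p
A = -4 (A = -1*(-2) - 1*6 = 2 - 6 = -4)
X = -12 (X = -16 - 1*(-4) = -16 + 4 = -12)
X**3 = (-12)**3 = -1728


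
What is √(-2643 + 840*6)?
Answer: √2397 ≈ 48.959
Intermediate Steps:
√(-2643 + 840*6) = √(-2643 + 5040) = √2397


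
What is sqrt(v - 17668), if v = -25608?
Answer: 2*I*sqrt(10819) ≈ 208.03*I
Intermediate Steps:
sqrt(v - 17668) = sqrt(-25608 - 17668) = sqrt(-43276) = 2*I*sqrt(10819)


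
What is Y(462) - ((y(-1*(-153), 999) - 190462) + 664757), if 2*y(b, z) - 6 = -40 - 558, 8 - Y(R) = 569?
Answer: -474560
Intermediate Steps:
Y(R) = -561 (Y(R) = 8 - 1*569 = 8 - 569 = -561)
y(b, z) = -296 (y(b, z) = 3 + (-40 - 558)/2 = 3 + (½)*(-598) = 3 - 299 = -296)
Y(462) - ((y(-1*(-153), 999) - 190462) + 664757) = -561 - ((-296 - 190462) + 664757) = -561 - (-190758 + 664757) = -561 - 1*473999 = -561 - 473999 = -474560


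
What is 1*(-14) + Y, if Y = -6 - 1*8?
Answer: -28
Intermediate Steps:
Y = -14 (Y = -6 - 8 = -14)
1*(-14) + Y = 1*(-14) - 14 = -14 - 14 = -28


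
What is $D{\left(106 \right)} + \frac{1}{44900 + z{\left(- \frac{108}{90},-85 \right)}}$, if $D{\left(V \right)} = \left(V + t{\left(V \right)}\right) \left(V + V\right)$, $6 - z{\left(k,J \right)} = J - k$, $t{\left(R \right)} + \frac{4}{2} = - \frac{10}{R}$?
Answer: $\frac{4955176577}{224949} \approx 22028.0$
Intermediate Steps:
$t{\left(R \right)} = -2 - \frac{10}{R}$
$z{\left(k,J \right)} = 6 + k - J$ ($z{\left(k,J \right)} = 6 - \left(J - k\right) = 6 + k - J$)
$D{\left(V \right)} = 2 V \left(-2 + V - \frac{10}{V}\right)$ ($D{\left(V \right)} = \left(V - \left(2 + \frac{10}{V}\right)\right) \left(V + V\right) = \left(-2 + V - \frac{10}{V}\right) 2 V = 2 V \left(-2 + V - \frac{10}{V}\right)$)
$D{\left(106 \right)} + \frac{1}{44900 + z{\left(- \frac{108}{90},-85 \right)}} = \left(-20 + 2 \cdot 106 \left(-2 + 106\right)\right) + \frac{1}{44900 - \left(-91 + \frac{6}{5}\right)} = \left(-20 + 2 \cdot 106 \cdot 104\right) + \frac{1}{44900 + \left(6 - \frac{6}{5} + 85\right)} = \left(-20 + 22048\right) + \frac{1}{44900 + \left(6 - \frac{6}{5} + 85\right)} = 22028 + \frac{1}{44900 + \frac{449}{5}} = 22028 + \frac{1}{\frac{224949}{5}} = 22028 + \frac{5}{224949} = \frac{4955176577}{224949}$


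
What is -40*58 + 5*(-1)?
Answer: -2325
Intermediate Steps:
-40*58 + 5*(-1) = -2320 - 5 = -2325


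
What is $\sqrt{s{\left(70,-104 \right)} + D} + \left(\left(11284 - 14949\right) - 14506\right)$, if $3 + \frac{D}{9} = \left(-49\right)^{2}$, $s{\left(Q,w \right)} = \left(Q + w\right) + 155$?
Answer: $-18171 + \sqrt{21703} \approx -18024.0$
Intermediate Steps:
$s{\left(Q,w \right)} = 155 + Q + w$
$D = 21582$ ($D = -27 + 9 \left(-49\right)^{2} = -27 + 9 \cdot 2401 = -27 + 21609 = 21582$)
$\sqrt{s{\left(70,-104 \right)} + D} + \left(\left(11284 - 14949\right) - 14506\right) = \sqrt{\left(155 + 70 - 104\right) + 21582} + \left(\left(11284 - 14949\right) - 14506\right) = \sqrt{121 + 21582} - 18171 = \sqrt{21703} - 18171 = -18171 + \sqrt{21703}$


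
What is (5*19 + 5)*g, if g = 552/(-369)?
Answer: -18400/123 ≈ -149.59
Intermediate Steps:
g = -184/123 (g = 552*(-1/369) = -184/123 ≈ -1.4959)
(5*19 + 5)*g = (5*19 + 5)*(-184/123) = (95 + 5)*(-184/123) = 100*(-184/123) = -18400/123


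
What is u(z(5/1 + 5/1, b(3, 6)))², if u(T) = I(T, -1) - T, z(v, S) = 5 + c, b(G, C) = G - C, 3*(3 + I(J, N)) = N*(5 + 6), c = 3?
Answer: 1936/9 ≈ 215.11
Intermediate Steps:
I(J, N) = -3 + 11*N/3 (I(J, N) = -3 + (N*(5 + 6))/3 = -3 + (N*11)/3 = -3 + (11*N)/3 = -3 + 11*N/3)
z(v, S) = 8 (z(v, S) = 5 + 3 = 8)
u(T) = -20/3 - T (u(T) = (-3 + (11/3)*(-1)) - T = (-3 - 11/3) - T = -20/3 - T)
u(z(5/1 + 5/1, b(3, 6)))² = (-20/3 - 1*8)² = (-20/3 - 8)² = (-44/3)² = 1936/9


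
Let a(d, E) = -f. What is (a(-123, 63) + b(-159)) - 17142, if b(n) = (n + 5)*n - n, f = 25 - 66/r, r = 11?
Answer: 7484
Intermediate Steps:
f = 19 (f = 25 - 66/11 = 25 - 66*1/11 = 25 - 6 = 19)
a(d, E) = -19 (a(d, E) = -1*19 = -19)
b(n) = -n + n*(5 + n) (b(n) = (5 + n)*n - n = n*(5 + n) - n = -n + n*(5 + n))
(a(-123, 63) + b(-159)) - 17142 = (-19 - 159*(4 - 159)) - 17142 = (-19 - 159*(-155)) - 17142 = (-19 + 24645) - 17142 = 24626 - 17142 = 7484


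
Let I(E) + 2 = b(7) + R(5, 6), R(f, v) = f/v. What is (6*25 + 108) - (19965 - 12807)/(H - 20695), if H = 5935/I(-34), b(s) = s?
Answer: 35587800/137743 ≈ 258.36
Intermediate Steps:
I(E) = 35/6 (I(E) = -2 + (7 + 5/6) = -2 + 47/6 = 35/6)
H = 7122/7 (H = 5935/(35/6) = 5935*(6/35) = 7122/7 ≈ 1017.4)
(6*25 + 108) - (19965 - 12807)/(H - 20695) = (6*25 + 108) - (19965 - 12807)/(7122/7 - 20695) = (150 + 108) - 7158/(-137743/7) = 258 - 7158*(-7)/137743 = 258 - 1*(-50106/137743) = 258 + 50106/137743 = 35587800/137743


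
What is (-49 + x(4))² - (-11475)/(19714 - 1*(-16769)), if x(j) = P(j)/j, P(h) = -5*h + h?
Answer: 34164074/12161 ≈ 2809.3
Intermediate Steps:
P(h) = -4*h
x(j) = -4 (x(j) = (-4*j)/j = -4)
(-49 + x(4))² - (-11475)/(19714 - 1*(-16769)) = (-49 - 4)² - (-11475)/(19714 - 1*(-16769)) = (-53)² - (-11475)/(19714 + 16769) = 2809 - (-11475)/36483 = 2809 - 1*(-3825/12161) = 2809 + 3825/12161 = 34164074/12161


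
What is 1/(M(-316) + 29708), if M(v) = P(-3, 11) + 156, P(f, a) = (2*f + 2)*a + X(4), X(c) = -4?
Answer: 1/29816 ≈ 3.3539e-5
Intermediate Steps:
P(f, a) = -4 + a*(2 + 2*f) (P(f, a) = (2*f + 2)*a - 4 = (2 + 2*f)*a - 4 = a*(2 + 2*f) - 4 = -4 + a*(2 + 2*f))
M(v) = 108 (M(v) = (-4 + 2*11 + 2*11*(-3)) + 156 = (-4 + 22 - 66) + 156 = -48 + 156 = 108)
1/(M(-316) + 29708) = 1/(108 + 29708) = 1/29816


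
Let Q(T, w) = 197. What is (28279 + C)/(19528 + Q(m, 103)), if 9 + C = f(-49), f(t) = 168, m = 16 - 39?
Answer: 28438/19725 ≈ 1.4417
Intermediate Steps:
m = -23
C = 159 (C = -9 + 168 = 159)
(28279 + C)/(19528 + Q(m, 103)) = (28279 + 159)/(19528 + 197) = 28438/19725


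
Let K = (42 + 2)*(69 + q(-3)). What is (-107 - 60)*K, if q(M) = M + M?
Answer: -462924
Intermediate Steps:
q(M) = 2*M
K = 2772 (K = (42 + 2)*(69 + 2*(-3)) = 44*(69 - 6) = 44*63 = 2772)
(-107 - 60)*K = (-107 - 60)*2772 = -167*2772 = -462924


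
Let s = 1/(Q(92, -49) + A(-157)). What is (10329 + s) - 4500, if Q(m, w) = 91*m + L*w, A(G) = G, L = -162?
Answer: 94155838/16153 ≈ 5829.0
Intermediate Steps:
Q(m, w) = -162*w + 91*m (Q(m, w) = 91*m - 162*w = -162*w + 91*m)
s = 1/16153 (s = 1/((-162*(-49) + 91*92) - 157) = 1/((7938 + 8372) - 157) = 1/(16310 - 157) = 1/16153 ≈ 6.1908e-5)
(10329 + s) - 4500 = (10329 + 1/16153) - 4500 = 166844338/16153 - 4500 = 94155838/16153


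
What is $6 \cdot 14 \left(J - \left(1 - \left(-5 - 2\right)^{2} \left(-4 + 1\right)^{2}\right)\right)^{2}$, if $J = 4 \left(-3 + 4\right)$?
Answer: $16559424$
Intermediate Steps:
$J = 4$ ($J = 4 \cdot 1 = 4$)
$6 \cdot 14 \left(J - \left(1 - \left(-5 - 2\right)^{2} \left(-4 + 1\right)^{2}\right)\right)^{2} = 6 \cdot 14 \left(4 - \left(1 - \left(-5 - 2\right)^{2} \left(-4 + 1\right)^{2}\right)\right)^{2} = 84 \left(4 - \left(1 - \left(-7\right)^{2} \left(-3\right)^{2}\right)\right)^{2} = 84 \left(4 + \left(-1 + 49 \cdot 9\right)\right)^{2} = 84 \left(4 + \left(-1 + 441\right)\right)^{2} = 84 \left(4 + 440\right)^{2} = 84 \cdot 444^{2} = 84 \cdot 197136 = 16559424$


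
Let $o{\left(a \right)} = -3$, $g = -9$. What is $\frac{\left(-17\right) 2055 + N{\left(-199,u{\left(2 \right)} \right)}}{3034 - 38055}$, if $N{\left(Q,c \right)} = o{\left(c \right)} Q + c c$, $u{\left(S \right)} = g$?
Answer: $\frac{34257}{35021} \approx 0.97818$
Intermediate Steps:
$u{\left(S \right)} = -9$
$N{\left(Q,c \right)} = c^{2} - 3 Q$ ($N{\left(Q,c \right)} = - 3 Q + c c = - 3 Q + c^{2} = c^{2} - 3 Q$)
$\frac{\left(-17\right) 2055 + N{\left(-199,u{\left(2 \right)} \right)}}{3034 - 38055} = \frac{\left(-17\right) 2055 + \left(\left(-9\right)^{2} - -597\right)}{3034 - 38055} = \frac{-34935 + \left(81 + 597\right)}{-35021} = \left(-34935 + 678\right) \left(- \frac{1}{35021}\right) = \left(-34257\right) \left(- \frac{1}{35021}\right) = \frac{34257}{35021}$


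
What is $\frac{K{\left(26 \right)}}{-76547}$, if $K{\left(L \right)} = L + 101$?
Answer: $- \frac{127}{76547} \approx -0.0016591$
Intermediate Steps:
$K{\left(L \right)} = 101 + L$
$\frac{K{\left(26 \right)}}{-76547} = \frac{101 + 26}{-76547} = 127 \left(- \frac{1}{76547}\right) = - \frac{127}{76547}$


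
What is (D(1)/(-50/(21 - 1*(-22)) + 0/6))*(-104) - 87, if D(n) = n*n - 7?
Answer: -15591/25 ≈ -623.64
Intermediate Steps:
D(n) = -7 + n**2 (D(n) = n**2 - 7 = -7 + n**2)
(D(1)/(-50/(21 - 1*(-22)) + 0/6))*(-104) - 87 = ((-7 + 1**2)/(-50/(21 - 1*(-22)) + 0/6))*(-104) - 87 = ((-7 + 1)/(-50/(21 + 22) + 0*(1/6)))*(-104) - 87 = -6/(-50/43 + 0)*(-104) - 87 = -6/(-50/43)*(-104) - 87 = -6*(-43/50)*(-104) - 87 = (129/25)*(-104) - 87 = -13416/25 - 87 = -15591/25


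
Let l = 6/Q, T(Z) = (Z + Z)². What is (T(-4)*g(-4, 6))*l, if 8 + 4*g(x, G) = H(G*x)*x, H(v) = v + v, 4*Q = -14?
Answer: -35328/7 ≈ -5046.9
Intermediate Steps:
Q = -7/2 (Q = (¼)*(-14) = -7/2 ≈ -3.5000)
H(v) = 2*v
g(x, G) = -2 + G*x²/2 (g(x, G) = -2 + ((2*(G*x))*x)/4 = -2 + ((2*G*x)*x)/4 = -2 + (2*G*x²)/4 = -2 + G*x²/2)
T(Z) = 4*Z² (T(Z) = (2*Z)² = 4*Z²)
l = -12/7 (l = 6/(-7/2) = 6*(-2/7) = -12/7 ≈ -1.7143)
(T(-4)*g(-4, 6))*l = ((4*(-4)²)*(-2 + (½)*6*(-4)²))*(-12/7) = ((4*16)*(-2 + (½)*6*16))*(-12/7) = (64*(-2 + 48))*(-12/7) = (64*46)*(-12/7) = 2944*(-12/7) = -35328/7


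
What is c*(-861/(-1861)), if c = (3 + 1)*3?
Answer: 10332/1861 ≈ 5.5519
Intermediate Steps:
c = 12 (c = 4*3 = 12)
c*(-861/(-1861)) = 12*(-861/(-1861)) = 12*(-861*(-1/1861)) = 12*(861/1861) = 10332/1861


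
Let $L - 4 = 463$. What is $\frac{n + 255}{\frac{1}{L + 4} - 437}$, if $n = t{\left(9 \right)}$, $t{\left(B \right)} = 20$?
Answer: $- \frac{129525}{205826} \approx -0.62929$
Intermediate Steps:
$L = 467$ ($L = 4 + 463 = 467$)
$n = 20$
$\frac{n + 255}{\frac{1}{L + 4} - 437} = \frac{20 + 255}{\frac{1}{467 + 4} - 437} = \frac{275}{\frac{1}{471} - 437} = \frac{275}{- \frac{205826}{471}} = 275 \left(- \frac{471}{205826}\right) = - \frac{129525}{205826}$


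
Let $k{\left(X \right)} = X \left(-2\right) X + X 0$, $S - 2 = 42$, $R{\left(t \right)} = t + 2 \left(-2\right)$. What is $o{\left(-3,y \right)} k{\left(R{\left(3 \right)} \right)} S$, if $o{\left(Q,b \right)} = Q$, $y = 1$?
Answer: $264$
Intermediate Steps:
$R{\left(t \right)} = -4 + t$ ($R{\left(t \right)} = t - 4 = -4 + t$)
$S = 44$ ($S = 2 + 42 = 44$)
$k{\left(X \right)} = - 2 X^{2}$ ($k{\left(X \right)} = - 2 X X + 0 = - 2 X^{2} + 0 = - 2 X^{2}$)
$o{\left(-3,y \right)} k{\left(R{\left(3 \right)} \right)} S = - 3 \left(- 2 \left(-4 + 3\right)^{2}\right) 44 = - 3 \left(- 2 \left(-1\right)^{2}\right) 44 = - 3 \left(\left(-2\right) 1\right) 44 = \left(-3\right) \left(-2\right) 44 = 6 \cdot 44 = 264$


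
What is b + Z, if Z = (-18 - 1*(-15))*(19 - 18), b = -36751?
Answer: -36754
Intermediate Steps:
Z = -3 (Z = (-18 + 15)*1 = -3*1 = -3)
b + Z = -36751 - 3 = -36754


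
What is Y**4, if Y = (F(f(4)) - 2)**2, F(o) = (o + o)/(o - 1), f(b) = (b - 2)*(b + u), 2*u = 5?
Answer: 1/1679616 ≈ 5.9537e-7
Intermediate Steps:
u = 5/2 (u = (1/2)*5 = 5/2 ≈ 2.5000)
f(b) = (-2 + b)*(5/2 + b) (f(b) = (b - 2)*(b + 5/2) = (-2 + b)*(5/2 + b))
F(o) = 2*o/(-1 + o) (F(o) = (2*o)/(-1 + o) = 2*o/(-1 + o))
Y = 1/36 (Y = (2*(-5 + 4**2 + (1/2)*4)/(-1 + (-5 + 4**2 + (1/2)*4)) - 2)**2 = (2*(-5 + 16 + 2)/(-1 + (-5 + 16 + 2)) - 2)**2 = (2*13/(-1 + 13) - 2)**2 = (2*13/12 - 2)**2 = (2*13*(1/12) - 2)**2 = (13/6 - 2)**2 = (1/6)**2 = 1/36 ≈ 0.027778)
Y**4 = (1/36)**4 = 1/1679616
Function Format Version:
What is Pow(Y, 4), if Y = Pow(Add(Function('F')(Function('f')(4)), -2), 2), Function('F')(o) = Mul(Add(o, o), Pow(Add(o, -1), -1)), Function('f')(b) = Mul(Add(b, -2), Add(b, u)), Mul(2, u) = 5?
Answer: Rational(1, 1679616) ≈ 5.9537e-7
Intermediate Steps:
u = Rational(5, 2) (u = Mul(Rational(1, 2), 5) = Rational(5, 2) ≈ 2.5000)
Function('f')(b) = Mul(Add(-2, b), Add(Rational(5, 2), b)) (Function('f')(b) = Mul(Add(b, -2), Add(b, Rational(5, 2))) = Mul(Add(-2, b), Add(Rational(5, 2), b)))
Function('F')(o) = Mul(2, o, Pow(Add(-1, o), -1)) (Function('F')(o) = Mul(Mul(2, o), Pow(Add(-1, o), -1)) = Mul(2, o, Pow(Add(-1, o), -1)))
Y = Rational(1, 36) (Y = Pow(Add(Mul(2, Add(-5, Pow(4, 2), Mul(Rational(1, 2), 4)), Pow(Add(-1, Add(-5, Pow(4, 2), Mul(Rational(1, 2), 4))), -1)), -2), 2) = Pow(Add(Mul(2, Add(-5, 16, 2), Pow(Add(-1, Add(-5, 16, 2)), -1)), -2), 2) = Pow(Add(Mul(2, 13, Pow(Add(-1, 13), -1)), -2), 2) = Pow(Add(Mul(2, 13, Pow(12, -1)), -2), 2) = Pow(Add(Mul(2, 13, Rational(1, 12)), -2), 2) = Pow(Add(Rational(13, 6), -2), 2) = Pow(Rational(1, 6), 2) = Rational(1, 36) ≈ 0.027778)
Pow(Y, 4) = Pow(Rational(1, 36), 4) = Rational(1, 1679616)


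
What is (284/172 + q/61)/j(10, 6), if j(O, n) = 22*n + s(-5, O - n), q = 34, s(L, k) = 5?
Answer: 5793/359351 ≈ 0.016121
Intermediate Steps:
j(O, n) = 5 + 22*n (j(O, n) = 22*n + 5 = 5 + 22*n)
(284/172 + q/61)/j(10, 6) = (284/172 + 34/61)/(5 + 22*6) = (284*(1/172) + 34*(1/61))/(5 + 132) = (71/43 + 34/61)/137 = (5793/2623)*(1/137) = 5793/359351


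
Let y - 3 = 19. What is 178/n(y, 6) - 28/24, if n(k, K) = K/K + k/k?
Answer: 527/6 ≈ 87.833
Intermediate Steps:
y = 22 (y = 3 + 19 = 22)
n(k, K) = 2 (n(k, K) = 1 + 1 = 2)
178/n(y, 6) - 28/24 = 178/2 - 28/24 = 178*(½) - 28*1/24 = 89 - 7/6 = 527/6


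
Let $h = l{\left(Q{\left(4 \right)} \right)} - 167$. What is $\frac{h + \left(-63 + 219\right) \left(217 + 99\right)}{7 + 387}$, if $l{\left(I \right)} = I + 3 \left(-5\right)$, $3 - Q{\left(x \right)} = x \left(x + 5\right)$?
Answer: $\frac{49081}{394} \approx 124.57$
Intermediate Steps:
$Q{\left(x \right)} = 3 - x \left(5 + x\right)$ ($Q{\left(x \right)} = 3 - x \left(x + 5\right) = 3 - x \left(5 + x\right)$)
$l{\left(I \right)} = -15 + I$ ($l{\left(I \right)} = I - 15 = -15 + I$)
$h = -215$ ($h = \left(-15 - 33\right) - 167 = -48 - 167 = -215$)
$\frac{h + \left(-63 + 219\right) \left(217 + 99\right)}{7 + 387} = \frac{-215 + \left(-63 + 219\right) \left(217 + 99\right)}{7 + 387} = \frac{-215 + 156 \cdot 316}{394} = \left(-215 + 49296\right) \frac{1}{394} = 49081 \cdot \frac{1}{394} = \frac{49081}{394}$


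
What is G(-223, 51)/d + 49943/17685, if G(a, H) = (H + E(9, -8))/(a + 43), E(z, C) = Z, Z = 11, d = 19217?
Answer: 1919497079/679705290 ≈ 2.8240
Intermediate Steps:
E(z, C) = 11
G(a, H) = (11 + H)/(43 + a) (G(a, H) = (H + 11)/(a + 43) = (11 + H)/(43 + a))
G(-223, 51)/d + 49943/17685 = ((11 + 51)/(43 - 223))/19217 + 49943/17685 = (62/(-180))*(1/19217) + 49943*(1/17685) = -1/180*62*(1/19217) + 49943/17685 = -31/90*1/19217 + 49943/17685 = -31/1729530 + 49943/17685 = 1919497079/679705290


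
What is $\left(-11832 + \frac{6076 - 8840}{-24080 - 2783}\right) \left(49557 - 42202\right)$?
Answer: $- \frac{2337715053460}{26863} \approx -8.7024 \cdot 10^{7}$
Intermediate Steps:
$\left(-11832 + \frac{6076 - 8840}{-24080 - 2783}\right) \left(49557 - 42202\right) = \left(-11832 - \frac{2764}{-26863}\right) 7355 = \left(-11832 - - \frac{2764}{26863}\right) 7355 = \left(-11832 + \frac{2764}{26863}\right) 7355 = \left(- \frac{317840252}{26863}\right) 7355 = - \frac{2337715053460}{26863}$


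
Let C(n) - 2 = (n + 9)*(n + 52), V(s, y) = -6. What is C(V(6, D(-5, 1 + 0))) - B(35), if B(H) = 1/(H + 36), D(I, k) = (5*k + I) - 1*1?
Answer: 9939/71 ≈ 139.99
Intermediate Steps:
D(I, k) = -1 + I + 5*k (D(I, k) = (I + 5*k) - 1 = -1 + I + 5*k)
B(H) = 1/(36 + H)
C(n) = 2 + (9 + n)*(52 + n) (C(n) = 2 + (n + 9)*(n + 52) = 2 + (9 + n)*(52 + n))
C(V(6, D(-5, 1 + 0))) - B(35) = (470 + (-6)² + 61*(-6)) - 1/(36 + 35) = (470 + 36 - 366) - 1/71 = 140 - 1*1/71 = 140 - 1/71 = 9939/71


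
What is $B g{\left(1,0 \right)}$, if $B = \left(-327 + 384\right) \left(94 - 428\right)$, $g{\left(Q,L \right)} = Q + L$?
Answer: $-19038$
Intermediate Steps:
$g{\left(Q,L \right)} = L + Q$
$B = -19038$ ($B = 57 \left(94 - 428\right) = 57 \left(-334\right) = -19038$)
$B g{\left(1,0 \right)} = - 19038 \left(0 + 1\right) = \left(-19038\right) 1 = -19038$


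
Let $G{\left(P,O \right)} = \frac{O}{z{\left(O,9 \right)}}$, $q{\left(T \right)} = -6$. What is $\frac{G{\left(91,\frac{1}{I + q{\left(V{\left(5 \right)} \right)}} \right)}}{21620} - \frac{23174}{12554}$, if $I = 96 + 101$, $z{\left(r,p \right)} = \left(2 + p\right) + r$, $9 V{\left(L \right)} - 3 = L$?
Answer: $- \frac{526573989603}{285259771480} \approx -1.8459$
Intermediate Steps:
$V{\left(L \right)} = \frac{1}{3} + \frac{L}{9}$
$z{\left(r,p \right)} = 2 + p + r$
$I = 197$
$G{\left(P,O \right)} = \frac{O}{11 + O}$ ($G{\left(P,O \right)} = \frac{O}{2 + 9 + O} = \frac{O}{11 + O}$)
$\frac{G{\left(91,\frac{1}{I + q{\left(V{\left(5 \right)} \right)}} \right)}}{21620} - \frac{23174}{12554} = \frac{\frac{1}{197 - 6} \frac{1}{11 + \frac{1}{197 - 6}}}{21620} - \frac{23174}{12554} = \frac{1}{191 \left(11 + \frac{1}{191}\right)} \frac{1}{21620} - \frac{11587}{6277} = \frac{1}{191 \cdot \frac{2102}{191}} \cdot \frac{1}{21620} - \frac{11587}{6277} = \frac{1}{191} \cdot \frac{191}{2102} \cdot \frac{1}{21620} - \frac{11587}{6277} = \frac{1}{2102} \cdot \frac{1}{21620} - \frac{11587}{6277} = \frac{1}{45445240} - \frac{11587}{6277} = - \frac{526573989603}{285259771480}$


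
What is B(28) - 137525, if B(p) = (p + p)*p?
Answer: -135957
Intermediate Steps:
B(p) = 2*p² (B(p) = (2*p)*p = 2*p²)
B(28) - 137525 = 2*28² - 137525 = 2*784 - 137525 = 1568 - 137525 = -135957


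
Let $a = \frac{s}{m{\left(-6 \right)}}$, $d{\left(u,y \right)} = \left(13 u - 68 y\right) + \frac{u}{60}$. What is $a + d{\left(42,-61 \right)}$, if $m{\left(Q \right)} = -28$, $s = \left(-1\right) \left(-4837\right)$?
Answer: $\frac{90439}{20} \approx 4522.0$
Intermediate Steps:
$s = 4837$
$d{\left(u,y \right)} = - 68 y + \frac{781 u}{60}$ ($d{\left(u,y \right)} = \left(- 68 y + 13 u\right) + u \frac{1}{60} = \left(- 68 y + 13 u\right) + \frac{u}{60} = - 68 y + \frac{781 u}{60}$)
$a = - \frac{691}{4}$ ($a = \frac{4837}{-28} = 4837 \left(- \frac{1}{28}\right) = - \frac{691}{4} \approx -172.75$)
$a + d{\left(42,-61 \right)} = - \frac{691}{4} + \left(\left(-68\right) \left(-61\right) + \frac{781}{60} \cdot 42\right) = - \frac{691}{4} + \left(4148 + \frac{5467}{10}\right) = - \frac{691}{4} + \frac{46947}{10} = \frac{90439}{20}$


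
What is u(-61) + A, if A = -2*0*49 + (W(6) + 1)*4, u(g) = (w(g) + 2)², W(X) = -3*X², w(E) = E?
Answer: 3053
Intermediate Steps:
u(g) = (2 + g)² (u(g) = (g + 2)² = (2 + g)²)
A = -428 (A = -2*0*49 + (-3*6² + 1)*4 = 0*49 + (-3*36 + 1)*4 = 0 + (-108 + 1)*4 = 0 - 107*4 = 0 - 428 = -428)
u(-61) + A = (2 - 61)² - 428 = (-59)² - 428 = 3481 - 428 = 3053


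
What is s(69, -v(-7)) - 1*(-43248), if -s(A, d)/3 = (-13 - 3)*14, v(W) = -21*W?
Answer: 43920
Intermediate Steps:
s(A, d) = 672 (s(A, d) = -3*(-13 - 3)*14 = -(-48)*14 = -3*(-224) = 672)
s(69, -v(-7)) - 1*(-43248) = 672 - 1*(-43248) = 672 + 43248 = 43920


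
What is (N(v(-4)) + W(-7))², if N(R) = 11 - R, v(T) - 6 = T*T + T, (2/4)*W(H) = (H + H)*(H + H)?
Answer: 148225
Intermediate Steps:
W(H) = 8*H² (W(H) = 2*((H + H)*(H + H)) = 2*((2*H)*(2*H)) = 2*(4*H²) = 8*H²)
v(T) = 6 + T + T² (v(T) = 6 + (T*T + T) = 6 + (T² + T) = 6 + (T + T²) = 6 + T + T²)
(N(v(-4)) + W(-7))² = ((11 - (6 - 4 + (-4)²)) + 8*(-7)²)² = ((11 - (6 - 4 + 16)) + 8*49)² = ((11 - 1*18) + 392)² = ((11 - 18) + 392)² = (-7 + 392)² = 385² = 148225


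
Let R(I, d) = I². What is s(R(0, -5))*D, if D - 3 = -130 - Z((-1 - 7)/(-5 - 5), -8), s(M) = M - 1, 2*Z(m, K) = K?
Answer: 123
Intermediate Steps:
Z(m, K) = K/2
s(M) = -1 + M
D = -123 (D = 3 + (-130 - (-8)/2) = 3 + (-130 - 1*(-4)) = 3 + (-130 + 4) = 3 - 126 = -123)
s(R(0, -5))*D = (-1 + 0²)*(-123) = (-1 + 0)*(-123) = -1*(-123) = 123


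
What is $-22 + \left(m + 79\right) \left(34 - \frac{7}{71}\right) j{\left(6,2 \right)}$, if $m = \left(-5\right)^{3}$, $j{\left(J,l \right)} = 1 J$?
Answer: $- \frac{665894}{71} \approx -9378.8$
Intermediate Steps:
$j{\left(J,l \right)} = J$
$m = -125$
$-22 + \left(m + 79\right) \left(34 - \frac{7}{71}\right) j{\left(6,2 \right)} = -22 + \left(-125 + 79\right) \left(34 - \frac{7}{71}\right) 6 = -22 + - 46 \left(34 - \frac{7}{71}\right) 6 = -22 + \left(-46\right) \frac{2407}{71} \cdot 6 = -22 - \frac{664332}{71} = - \frac{665894}{71}$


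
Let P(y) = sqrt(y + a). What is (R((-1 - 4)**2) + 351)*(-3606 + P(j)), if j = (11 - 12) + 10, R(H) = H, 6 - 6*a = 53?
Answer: -1355856 + 188*sqrt(42)/3 ≈ -1.3555e+6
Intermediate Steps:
a = -47/6 (a = 1 - 1/6*53 = 1 - 53/6 = -47/6 ≈ -7.8333)
j = 9 (j = -1 + 10 = 9)
P(y) = sqrt(-47/6 + y) (P(y) = sqrt(y - 47/6) = sqrt(-47/6 + y))
(R((-1 - 4)**2) + 351)*(-3606 + P(j)) = ((-1 - 4)**2 + 351)*(-3606 + sqrt(-282 + 36*9)/6) = ((-5)**2 + 351)*(-3606 + sqrt(-282 + 324)/6) = (25 + 351)*(-3606 + sqrt(42)/6) = 376*(-3606 + sqrt(42)/6) = -1355856 + 188*sqrt(42)/3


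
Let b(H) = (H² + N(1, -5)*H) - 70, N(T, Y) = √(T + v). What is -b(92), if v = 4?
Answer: -8394 - 92*√5 ≈ -8599.7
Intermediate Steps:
N(T, Y) = √(4 + T) (N(T, Y) = √(T + 4) = √(4 + T))
b(H) = -70 + H² + H*√5 (b(H) = (H² + √(4 + 1)*H) - 70 = (H² + √5*H) - 70 = (H² + H*√5) - 70 = -70 + H² + H*√5)
-b(92) = -(-70 + 92² + 92*√5) = -(-70 + 8464 + 92*√5) = -(8394 + 92*√5) = -8394 - 92*√5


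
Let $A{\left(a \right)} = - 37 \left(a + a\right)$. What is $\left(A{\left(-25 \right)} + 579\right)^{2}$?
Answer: $5900041$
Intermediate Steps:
$A{\left(a \right)} = - 74 a$ ($A{\left(a \right)} = - 37 \cdot 2 a = - 74 a$)
$\left(A{\left(-25 \right)} + 579\right)^{2} = \left(\left(-74\right) \left(-25\right) + 579\right)^{2} = \left(1850 + 579\right)^{2} = 2429^{2} = 5900041$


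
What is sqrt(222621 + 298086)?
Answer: sqrt(520707) ≈ 721.60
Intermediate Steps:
sqrt(222621 + 298086) = sqrt(520707)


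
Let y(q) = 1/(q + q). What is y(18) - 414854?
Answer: -14934743/36 ≈ -4.1485e+5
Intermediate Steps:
y(q) = 1/(2*q)
y(18) - 414854 = (½)/18 - 414854 = (½)*(1/18) - 414854 = 1/36 - 414854 = -14934743/36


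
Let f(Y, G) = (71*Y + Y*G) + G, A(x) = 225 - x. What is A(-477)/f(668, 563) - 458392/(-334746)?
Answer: 97313789546/70978704975 ≈ 1.3710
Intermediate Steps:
f(Y, G) = G + 71*Y + G*Y (f(Y, G) = (71*Y + G*Y) + G = G + 71*Y + G*Y)
A(-477)/f(668, 563) - 458392/(-334746) = (225 - 1*(-477))/(563 + 71*668 + 563*668) - 458392/(-334746) = (225 + 477)/(563 + 47428 + 376084) - 458392*(-1/334746) = 702/424075 + 229196/167373 = 97313789546/70978704975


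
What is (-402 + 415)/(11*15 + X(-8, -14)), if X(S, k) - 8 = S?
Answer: 13/165 ≈ 0.078788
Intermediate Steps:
X(S, k) = 8 + S
(-402 + 415)/(11*15 + X(-8, -14)) = (-402 + 415)/(11*15 + (8 - 8)) = 13/(165 + 0) = 13/165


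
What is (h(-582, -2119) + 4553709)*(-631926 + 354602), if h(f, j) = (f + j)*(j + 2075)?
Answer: -1295811088172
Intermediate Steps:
h(f, j) = (2075 + j)*(f + j) (h(f, j) = (f + j)*(2075 + j) = (2075 + j)*(f + j))
(h(-582, -2119) + 4553709)*(-631926 + 354602) = (((-2119)² + 2075*(-582) + 2075*(-2119) - 582*(-2119)) + 4553709)*(-631926 + 354602) = ((4490161 - 1207650 - 4396925 + 1233258) + 4553709)*(-277324) = (118844 + 4553709)*(-277324) = 4672553*(-277324) = -1295811088172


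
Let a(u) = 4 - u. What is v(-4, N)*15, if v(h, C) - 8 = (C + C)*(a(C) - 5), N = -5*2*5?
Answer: -73380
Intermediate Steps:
N = -50 (N = -10*5 = -50)
v(h, C) = 8 + 2*C*(-1 - C) (v(h, C) = 8 + (C + C)*((4 - C) - 5) = 8 + (2*C)*(-1 - C) = 8 + 2*C*(-1 - C))
v(-4, N)*15 = (8 - 2*(-50) - 2*(-50)²)*15 = (8 + 100 - 2*2500)*15 = (8 + 100 - 5000)*15 = -4892*15 = -73380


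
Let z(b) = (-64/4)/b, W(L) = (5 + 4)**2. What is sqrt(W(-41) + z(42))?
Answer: sqrt(35553)/21 ≈ 8.9788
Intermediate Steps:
W(L) = 81 (W(L) = 9**2 = 81)
z(b) = -16/b (z(b) = (-64*1/4)/b = -16/b)
sqrt(W(-41) + z(42)) = sqrt(81 - 16/42) = sqrt(81 - 16*1/42) = sqrt(81 - 8/21) = sqrt(1693/21) = sqrt(35553)/21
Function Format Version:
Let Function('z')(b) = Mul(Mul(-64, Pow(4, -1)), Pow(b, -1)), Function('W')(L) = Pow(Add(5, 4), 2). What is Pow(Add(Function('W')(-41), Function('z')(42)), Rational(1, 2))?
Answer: Mul(Rational(1, 21), Pow(35553, Rational(1, 2))) ≈ 8.9788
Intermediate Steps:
Function('W')(L) = 81 (Function('W')(L) = Pow(9, 2) = 81)
Function('z')(b) = Mul(-16, Pow(b, -1)) (Function('z')(b) = Mul(Mul(-64, Rational(1, 4)), Pow(b, -1)) = Mul(-16, Pow(b, -1)))
Pow(Add(Function('W')(-41), Function('z')(42)), Rational(1, 2)) = Pow(Add(81, Mul(-16, Pow(42, -1))), Rational(1, 2)) = Pow(Add(81, Mul(-16, Rational(1, 42))), Rational(1, 2)) = Pow(Add(81, Rational(-8, 21)), Rational(1, 2)) = Pow(Rational(1693, 21), Rational(1, 2)) = Mul(Rational(1, 21), Pow(35553, Rational(1, 2)))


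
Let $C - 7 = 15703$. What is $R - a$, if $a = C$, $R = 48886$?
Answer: $33176$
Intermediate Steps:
$C = 15710$ ($C = 7 + 15703 = 15710$)
$a = 15710$
$R - a = 48886 - 15710 = 33176$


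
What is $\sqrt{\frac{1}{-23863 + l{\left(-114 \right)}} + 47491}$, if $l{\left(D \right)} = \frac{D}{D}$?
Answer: $\frac{\sqrt{27041140010742}}{23862} \approx 217.92$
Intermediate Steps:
$l{\left(D \right)} = 1$
$\sqrt{\frac{1}{-23863 + l{\left(-114 \right)}} + 47491} = \sqrt{\frac{1}{-23863 + 1} + 47491} = \sqrt{\frac{1}{-23862} + 47491} = \sqrt{- \frac{1}{23862} + 47491} = \sqrt{\frac{1133230241}{23862}} = \frac{\sqrt{27041140010742}}{23862}$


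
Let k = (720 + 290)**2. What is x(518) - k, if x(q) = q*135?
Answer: -950170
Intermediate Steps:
x(q) = 135*q
k = 1020100 (k = 1010**2 = 1020100)
x(518) - k = 135*518 - 1*1020100 = 69930 - 1020100 = -950170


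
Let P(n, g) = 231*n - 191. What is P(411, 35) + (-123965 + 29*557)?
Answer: -13062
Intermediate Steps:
P(n, g) = -191 + 231*n
P(411, 35) + (-123965 + 29*557) = (-191 + 231*411) + (-123965 + 29*557) = (-191 + 94941) + (-123965 + 16153) = 94750 - 107812 = -13062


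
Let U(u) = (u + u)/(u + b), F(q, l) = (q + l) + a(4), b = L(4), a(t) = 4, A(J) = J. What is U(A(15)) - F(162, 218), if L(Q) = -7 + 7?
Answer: -382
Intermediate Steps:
L(Q) = 0
b = 0
F(q, l) = 4 + l + q (F(q, l) = (q + l) + 4 = (l + q) + 4 = 4 + l + q)
U(u) = 2 (U(u) = (u + u)/(u + 0) = (2*u)/u = 2)
U(A(15)) - F(162, 218) = 2 - (4 + 218 + 162) = 2 - 1*384 = 2 - 384 = -382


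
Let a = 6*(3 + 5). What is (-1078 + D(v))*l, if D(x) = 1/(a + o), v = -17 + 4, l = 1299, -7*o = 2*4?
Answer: -459296523/328 ≈ -1.4003e+6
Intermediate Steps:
o = -8/7 (o = -2*4/7 = -⅐*8 = -8/7 ≈ -1.1429)
a = 48 (a = 6*8 = 48)
v = -13
D(x) = 7/328 (D(x) = 1/(48 - 8/7) = 1/(328/7) = 7/328)
(-1078 + D(v))*l = (-1078 + 7/328)*1299 = -353577/328*1299 = -459296523/328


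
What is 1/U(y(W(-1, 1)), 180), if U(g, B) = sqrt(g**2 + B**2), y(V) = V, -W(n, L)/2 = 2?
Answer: sqrt(2026)/8104 ≈ 0.0055542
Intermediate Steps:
W(n, L) = -4 (W(n, L) = -2*2 = -4)
U(g, B) = sqrt(B**2 + g**2)
1/U(y(W(-1, 1)), 180) = 1/(sqrt(180**2 + (-4)**2)) = 1/(sqrt(32400 + 16)) = 1/(sqrt(32416)) = 1/(4*sqrt(2026)) = sqrt(2026)/8104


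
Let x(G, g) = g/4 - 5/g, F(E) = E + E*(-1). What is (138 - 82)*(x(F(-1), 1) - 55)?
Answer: -3346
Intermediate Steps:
F(E) = 0 (F(E) = E - E = 0)
x(G, g) = -5/g + g/4 (x(G, g) = g*(1/4) - 5/g = g/4 - 5/g = -5/g + g/4)
(138 - 82)*(x(F(-1), 1) - 55) = (138 - 82)*((-5/1 + (1/4)*1) - 55) = 56*((-5*1 + 1/4) - 55) = 56*((-5 + 1/4) - 55) = 56*(-19/4 - 55) = 56*(-239/4) = -3346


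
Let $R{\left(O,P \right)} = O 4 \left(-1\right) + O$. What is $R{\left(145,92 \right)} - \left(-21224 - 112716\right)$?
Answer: $133505$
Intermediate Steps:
$R{\left(O,P \right)} = - 3 O$ ($R{\left(O,P \right)} = O \left(-4\right) + O = - 4 O + O = - 3 O$)
$R{\left(145,92 \right)} - \left(-21224 - 112716\right) = \left(-3\right) 145 - \left(-21224 - 112716\right) = -435 - \left(-21224 - 112716\right) = -435 - -133940 = -435 + 133940 = 133505$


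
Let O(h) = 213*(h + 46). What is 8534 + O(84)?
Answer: 36224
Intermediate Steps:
O(h) = 9798 + 213*h (O(h) = 213*(46 + h) = 9798 + 213*h)
8534 + O(84) = 8534 + (9798 + 213*84) = 8534 + (9798 + 17892) = 8534 + 27690 = 36224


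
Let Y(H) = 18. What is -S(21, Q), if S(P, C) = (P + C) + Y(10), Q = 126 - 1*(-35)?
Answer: -200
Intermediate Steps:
Q = 161 (Q = 126 + 35 = 161)
S(P, C) = 18 + C + P (S(P, C) = (P + C) + 18 = (C + P) + 18 = 18 + C + P)
-S(21, Q) = -(18 + 161 + 21) = -1*200 = -200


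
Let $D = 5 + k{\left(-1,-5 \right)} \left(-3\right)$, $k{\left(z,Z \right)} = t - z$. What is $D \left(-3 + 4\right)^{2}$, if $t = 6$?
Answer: $-16$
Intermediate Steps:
$k{\left(z,Z \right)} = 6 - z$
$D = -16$ ($D = 5 + \left(6 - -1\right) \left(-3\right) = 5 + \left(6 + 1\right) \left(-3\right) = 5 + 7 \left(-3\right) = 5 - 21 = -16$)
$D \left(-3 + 4\right)^{2} = - 16 \left(-3 + 4\right)^{2} = - 16 \cdot 1^{2} = \left(-16\right) 1 = -16$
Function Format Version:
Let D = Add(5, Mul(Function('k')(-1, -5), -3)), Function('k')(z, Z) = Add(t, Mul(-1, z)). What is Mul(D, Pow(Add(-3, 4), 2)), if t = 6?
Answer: -16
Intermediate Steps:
Function('k')(z, Z) = Add(6, Mul(-1, z))
D = -16 (D = Add(5, Mul(Add(6, Mul(-1, -1)), -3)) = Add(5, Mul(Add(6, 1), -3)) = Add(5, Mul(7, -3)) = Add(5, -21) = -16)
Mul(D, Pow(Add(-3, 4), 2)) = Mul(-16, Pow(Add(-3, 4), 2)) = Mul(-16, Pow(1, 2)) = Mul(-16, 1) = -16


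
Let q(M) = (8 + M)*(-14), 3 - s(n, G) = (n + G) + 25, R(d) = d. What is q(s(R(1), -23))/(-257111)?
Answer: 112/257111 ≈ 0.00043561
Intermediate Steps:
s(n, G) = -22 - G - n (s(n, G) = 3 - ((n + G) + 25) = 3 - ((G + n) + 25) = 3 - (25 + G + n) = 3 + (-25 - G - n) = -22 - G - n)
q(M) = -112 - 14*M
q(s(R(1), -23))/(-257111) = (-112 - 14*(-22 - 1*(-23) - 1*1))/(-257111) = (-112 - 14*(-22 + 23 - 1))*(-1/257111) = (-112 - 14*0)*(-1/257111) = (-112 + 0)*(-1/257111) = -112*(-1/257111) = 112/257111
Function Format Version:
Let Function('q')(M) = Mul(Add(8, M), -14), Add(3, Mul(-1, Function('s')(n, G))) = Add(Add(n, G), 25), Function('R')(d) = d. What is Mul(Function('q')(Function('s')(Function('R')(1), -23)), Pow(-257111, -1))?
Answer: Rational(112, 257111) ≈ 0.00043561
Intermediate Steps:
Function('s')(n, G) = Add(-22, Mul(-1, G), Mul(-1, n)) (Function('s')(n, G) = Add(3, Mul(-1, Add(Add(n, G), 25))) = Add(3, Mul(-1, Add(Add(G, n), 25))) = Add(3, Mul(-1, Add(25, G, n))) = Add(3, Add(-25, Mul(-1, G), Mul(-1, n))) = Add(-22, Mul(-1, G), Mul(-1, n)))
Function('q')(M) = Add(-112, Mul(-14, M))
Mul(Function('q')(Function('s')(Function('R')(1), -23)), Pow(-257111, -1)) = Mul(Add(-112, Mul(-14, Add(-22, Mul(-1, -23), Mul(-1, 1)))), Pow(-257111, -1)) = Mul(Add(-112, Mul(-14, Add(-22, 23, -1))), Rational(-1, 257111)) = Mul(Add(-112, Mul(-14, 0)), Rational(-1, 257111)) = Mul(Add(-112, 0), Rational(-1, 257111)) = Mul(-112, Rational(-1, 257111)) = Rational(112, 257111)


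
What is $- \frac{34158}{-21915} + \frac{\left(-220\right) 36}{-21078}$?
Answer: $\frac{16547206}{8554155} \approx 1.9344$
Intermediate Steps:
$- \frac{34158}{-21915} + \frac{\left(-220\right) 36}{-21078} = \left(-34158\right) \left(- \frac{1}{21915}\right) - - \frac{440}{1171} = \frac{11386}{7305} + \frac{440}{1171} = \frac{16547206}{8554155}$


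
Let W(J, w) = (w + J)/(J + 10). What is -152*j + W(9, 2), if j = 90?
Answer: -259909/19 ≈ -13679.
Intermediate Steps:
W(J, w) = (J + w)/(10 + J)
-152*j + W(9, 2) = -152*90 + (9 + 2)/(10 + 9) = -13680 + 11/19 = -259909/19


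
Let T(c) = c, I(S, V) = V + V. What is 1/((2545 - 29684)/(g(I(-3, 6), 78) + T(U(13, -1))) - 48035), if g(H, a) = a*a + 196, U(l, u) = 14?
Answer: -6294/302359429 ≈ -2.0816e-5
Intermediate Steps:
I(S, V) = 2*V
g(H, a) = 196 + a² (g(H, a) = a² + 196 = 196 + a²)
1/((2545 - 29684)/(g(I(-3, 6), 78) + T(U(13, -1))) - 48035) = 1/((2545 - 29684)/((196 + 78²) + 14) - 48035) = 1/(-27139/((196 + 6084) + 14) - 48035) = 1/(-27139/(6280 + 14) - 48035) = 1/(-27139/6294 - 48035) = 1/(-302359429/6294) = -6294/302359429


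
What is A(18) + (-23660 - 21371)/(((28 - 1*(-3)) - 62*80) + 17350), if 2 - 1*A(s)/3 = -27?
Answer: 1035596/12421 ≈ 83.375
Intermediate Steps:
A(s) = 87 (A(s) = 6 - 3*(-27) = 6 + 81 = 87)
A(18) + (-23660 - 21371)/(((28 - 1*(-3)) - 62*80) + 17350) = 87 + (-23660 - 21371)/(((28 - 1*(-3)) - 62*80) + 17350) = 87 - 45031/(((28 + 3) - 4960) + 17350) = 87 - 45031/((31 - 4960) + 17350) = 87 - 45031/(-4929 + 17350) = 87 - 45031/12421 = 1035596/12421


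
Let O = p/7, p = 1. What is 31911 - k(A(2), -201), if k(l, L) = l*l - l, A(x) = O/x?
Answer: 6254569/196 ≈ 31911.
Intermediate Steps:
O = 1/7 ≈ 0.14286
A(x) = 1/(7*x)
k(l, L) = l**2 - l
31911 - k(A(2), -201) = 31911 - (1/7)/2*(-1 + (1/7)/2) = 31911 - (1/7)*(1/2)*(-1 + (1/7)*(1/2)) = 31911 - (-1 + 1/14)/14 = 31911 - (-13)/(14*14) = 31911 - 1*(-13/196) = 31911 + 13/196 = 6254569/196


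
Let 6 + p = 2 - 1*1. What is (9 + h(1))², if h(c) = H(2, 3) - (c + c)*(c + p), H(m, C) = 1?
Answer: 324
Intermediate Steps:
p = -5 (p = -6 + (2 - 1*1) = -6 + (2 - 1) = -6 + 1 = -5)
h(c) = 1 - 2*c*(-5 + c) (h(c) = 1 - (c + c)*(c - 5) = 1 - 2*c*(-5 + c))
(9 + h(1))² = (9 + (1 - 2*1² + 10*1))² = (9 + (1 - 2*1 + 10))² = (9 + (1 - 2 + 10))² = (9 + 9)² = 18² = 324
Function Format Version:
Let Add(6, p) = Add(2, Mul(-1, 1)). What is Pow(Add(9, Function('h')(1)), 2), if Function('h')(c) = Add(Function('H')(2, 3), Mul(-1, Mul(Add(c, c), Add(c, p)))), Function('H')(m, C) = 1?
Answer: 324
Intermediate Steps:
p = -5 (p = Add(-6, Add(2, Mul(-1, 1))) = Add(-6, Add(2, -1)) = Add(-6, 1) = -5)
Function('h')(c) = Add(1, Mul(-2, c, Add(-5, c))) (Function('h')(c) = Add(1, Mul(-1, Mul(Add(c, c), Add(c, -5)))) = Add(1, Mul(-1, Mul(Mul(2, c), Add(-5, c)))) = Add(1, Mul(-1, Mul(2, c, Add(-5, c)))) = Add(1, Mul(-2, c, Add(-5, c))))
Pow(Add(9, Function('h')(1)), 2) = Pow(Add(9, Add(1, Mul(-2, Pow(1, 2)), Mul(10, 1))), 2) = Pow(Add(9, Add(1, Mul(-2, 1), 10)), 2) = Pow(Add(9, Add(1, -2, 10)), 2) = Pow(Add(9, 9), 2) = Pow(18, 2) = 324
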